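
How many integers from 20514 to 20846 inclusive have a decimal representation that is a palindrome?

The integers in [20514, 20846] that have a decimal representation that is a palindrome: 20602, 20702, 20802.
3 qualify.

3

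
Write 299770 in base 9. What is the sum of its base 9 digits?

299770 in base 9 is 506177.
Digit sum: 5+0+6+1+7+7 = 26.

26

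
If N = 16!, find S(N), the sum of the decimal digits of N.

16! = 20922789888000
Sum of its 14 digits: 63.

63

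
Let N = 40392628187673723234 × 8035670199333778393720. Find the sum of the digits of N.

177

40392628187673723234 × 8035670199333778393720 = 324581838600459303481438633610496363690480
Sum of its 42 digits: 177.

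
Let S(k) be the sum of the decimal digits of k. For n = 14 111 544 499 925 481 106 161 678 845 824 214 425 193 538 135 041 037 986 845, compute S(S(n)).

7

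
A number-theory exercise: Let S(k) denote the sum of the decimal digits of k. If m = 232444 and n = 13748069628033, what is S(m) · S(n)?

1140

S(232444) = 2+3+2+4+4+4 = 19.
S(13748069628033) = 1+3+7+4+8+0+6+9+6+2+8+0+3+3 = 60.
19 · 60 = 1140.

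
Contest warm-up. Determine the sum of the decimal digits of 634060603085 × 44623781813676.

634060603085 × 44623781813676 = 28294182008712859660790460
Sum of its 26 digits: 114.

114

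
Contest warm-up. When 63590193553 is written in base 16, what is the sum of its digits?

63590193553 in base 16 is ECE455991.
Digit sum: 14+12+14+4+5+5+9+9+1 = 73.

73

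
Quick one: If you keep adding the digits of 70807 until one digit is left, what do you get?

4

7+0+8+0+7 = 22
2+2 = 4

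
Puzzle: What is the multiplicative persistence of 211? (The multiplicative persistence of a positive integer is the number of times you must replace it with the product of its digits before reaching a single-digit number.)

1

211 → 2 (1 step)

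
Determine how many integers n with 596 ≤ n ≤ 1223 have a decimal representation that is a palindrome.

43

The integers in [596, 1223] that have a decimal representation that is a palindrome: 606, 616, 626, 636, 646, 656, …, 1111, 1221.
43 qualify.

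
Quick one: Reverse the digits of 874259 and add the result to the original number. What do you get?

1826737

Reverse of 874259 is 952478.
874259 + 952478 = 1826737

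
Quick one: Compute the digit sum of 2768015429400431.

56

2+7+6+8+0+1+5+4+2+9+4+0+0+4+3+1 = 56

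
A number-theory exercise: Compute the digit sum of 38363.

23

3+8+3+6+3 = 23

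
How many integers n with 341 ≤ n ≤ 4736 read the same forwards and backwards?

103

The integers in [341, 4736] that read the same forwards and backwards: 343, 353, 363, 373, 383, 393, …, 4554, 4664.
103 qualify.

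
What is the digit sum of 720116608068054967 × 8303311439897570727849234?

189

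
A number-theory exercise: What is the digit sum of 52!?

52! = 80658175170943878571660636856403766975289505440883277824000000000000
Sum of its 68 digits: 279.

279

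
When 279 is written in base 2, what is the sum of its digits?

5

279 in base 2 is 100010111.
Digit sum: 1+0+0+0+1+0+1+1+1 = 5.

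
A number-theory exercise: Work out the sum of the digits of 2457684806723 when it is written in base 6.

43

2457684806723 in base 6 is 5121013402453255.
Digit sum: 5+1+2+1+0+1+3+4+0+2+4+5+3+2+5+5 = 43.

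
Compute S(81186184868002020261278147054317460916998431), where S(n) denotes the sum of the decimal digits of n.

8+1+1+8+6+1+8+4+8+6+8+0+0+2+0+2+0+2+6+1+2+7+8+1+4+7+0+5+4+3+1+7+4+6+0+9+1+6+9+9+8+4+3+1 = 181

181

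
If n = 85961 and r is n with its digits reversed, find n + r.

102919

Reverse of 85961 is 16958.
85961 + 16958 = 102919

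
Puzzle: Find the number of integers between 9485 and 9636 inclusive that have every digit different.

85

The integers in [9485, 9636] that have every digit different: 9485, 9486, 9487, 9501, 9502, 9503, …, 9634, 9635.
85 qualify.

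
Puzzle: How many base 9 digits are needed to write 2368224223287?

2368224223287 in base 9 is 8341717614786, which has 13 digits.

13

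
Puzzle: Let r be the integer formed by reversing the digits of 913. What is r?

319

Reversing 913 gives 319.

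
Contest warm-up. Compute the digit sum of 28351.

2+8+3+5+1 = 19

19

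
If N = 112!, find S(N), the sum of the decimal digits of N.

765

112! = 197450685722107402353682037275992488341277868034975337796656295094902858969771811440894224355027779366597957338237853638272334919686385621811850780464277094400000000000000000000000000
Sum of its 183 digits: 765.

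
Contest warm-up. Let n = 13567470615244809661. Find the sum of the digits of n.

85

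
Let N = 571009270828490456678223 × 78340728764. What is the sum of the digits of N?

571009270828490456678223 × 78340728764 = 44733282407704188430191160468506372
Sum of its 35 digits: 138.

138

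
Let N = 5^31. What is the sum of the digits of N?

5^31 = 4656612873077392578125
Sum of its 22 digits: 104.

104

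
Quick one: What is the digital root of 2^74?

4

The digital root of n equals n mod 9 (or 9 when 9 | n), so we need 2^74 mod 9.
2^74 ≡ 4 (mod 9), so the digital root is 4.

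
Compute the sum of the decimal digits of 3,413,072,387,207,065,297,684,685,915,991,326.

158

3+4+1+3+0+7+2+3+8+7+2+0+7+0+6+5+2+9+7+6+8+4+6+8+5+9+1+5+9+9+1+3+2+6 = 158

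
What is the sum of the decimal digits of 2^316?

2^316 = 133499189745056880149688856635597007162669032647290798121690100488888732861290034376435130433536
Sum of its 96 digits: 439.

439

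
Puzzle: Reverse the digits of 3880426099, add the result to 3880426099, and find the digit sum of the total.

62

Reversal of 3880426099 is 9906240883; 3880426099 + 9906240883 = 13786666982.
Digit sum of 13786666982: 1+3+7+8+6+6+6+6+9+8+2 = 62.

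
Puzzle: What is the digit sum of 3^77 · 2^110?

333

3^77 · 2^110 = 7106178894739060772877324944355537681636427196147770763016936527757312
Sum of its 70 digits: 333.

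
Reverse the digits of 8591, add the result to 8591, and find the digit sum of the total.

19

Reversal of 8591 is 1958; 8591 + 1958 = 10549.
Digit sum of 10549: 1+0+5+4+9 = 19.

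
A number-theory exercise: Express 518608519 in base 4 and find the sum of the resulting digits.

518608519 in base 4 is 132322111122013.
Digit sum: 1+3+2+3+2+2+1+1+1+1+2+2+0+1+3 = 25.

25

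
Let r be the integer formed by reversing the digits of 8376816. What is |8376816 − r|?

2190078

Reverse of 8376816 is 6186738.
|8376816 − 6186738| = 2190078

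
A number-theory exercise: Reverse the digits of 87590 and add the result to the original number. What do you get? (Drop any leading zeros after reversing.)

97168

Reverse of 87590 is 9578.
87590 + 9578 = 97168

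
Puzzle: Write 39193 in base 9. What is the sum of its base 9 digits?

33

39193 in base 9 is 58677.
Digit sum: 5+8+6+7+7 = 33.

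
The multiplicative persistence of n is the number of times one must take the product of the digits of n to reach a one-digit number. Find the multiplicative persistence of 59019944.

59019944 → 0 (1 step)

1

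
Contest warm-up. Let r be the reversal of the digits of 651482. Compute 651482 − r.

Reverse of 651482 is 284156.
651482 − 284156 = 367326

367326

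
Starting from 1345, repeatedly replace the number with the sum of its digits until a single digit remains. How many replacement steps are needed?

2

1345 → 13 → 4 (2 steps)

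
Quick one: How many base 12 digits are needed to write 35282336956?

35282336956 in base 12 is 6A07B970A4, which has 10 digits.

10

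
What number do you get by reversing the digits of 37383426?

Reversing 37383426 gives 62438373.

62438373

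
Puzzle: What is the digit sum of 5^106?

5^106 = 123259516440783094595582588325435348386438505485784844495356082916259765625
Sum of its 75 digits: 364.

364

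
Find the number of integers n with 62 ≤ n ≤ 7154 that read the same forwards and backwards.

The integers in [62, 7154] that read the same forwards and backwards: 66, 77, 88, 99, 101, 111, …, 7007, 7117.
156 qualify.

156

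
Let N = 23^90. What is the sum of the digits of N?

23^90 = 359339733669351605185101286718740311628342797555834676291480724848488155215018843334859391939330168929445333462245499312849
Sum of its 123 digits: 568.

568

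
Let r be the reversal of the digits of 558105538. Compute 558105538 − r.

Reverse of 558105538 is 835501855.
558105538 − 835501855 = -277396317

-277396317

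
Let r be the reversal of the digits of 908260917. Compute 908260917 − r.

Reverse of 908260917 is 719062809.
908260917 − 719062809 = 189198108

189198108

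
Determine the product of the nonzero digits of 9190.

81

9×1×9 = 81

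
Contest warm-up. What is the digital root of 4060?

4+0+6+0 = 10
1+0 = 1

1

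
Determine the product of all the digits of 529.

5×2×9 = 90

90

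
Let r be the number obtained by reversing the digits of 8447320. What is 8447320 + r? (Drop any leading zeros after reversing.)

8684768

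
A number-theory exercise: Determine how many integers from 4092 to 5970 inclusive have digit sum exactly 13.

90

The integers in [4092, 5970] that have digit sum exactly 13: 4108, 4117, 4126, 4135, 4144, 4153, …, 5710, 5800.
90 qualify.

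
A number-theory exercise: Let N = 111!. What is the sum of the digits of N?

693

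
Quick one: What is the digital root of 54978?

6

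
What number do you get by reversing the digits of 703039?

930307

Reversing 703039 gives 930307.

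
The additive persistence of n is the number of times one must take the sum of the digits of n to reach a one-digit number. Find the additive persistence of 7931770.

7931770 → 34 → 7 (2 steps)

2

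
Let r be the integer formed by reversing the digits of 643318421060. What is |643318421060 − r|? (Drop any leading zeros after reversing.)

Reverse of 643318421060 is 60124813346.
|643318421060 − 60124813346| = 583193607714

583193607714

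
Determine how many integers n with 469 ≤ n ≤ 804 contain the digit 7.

150

The integers in [469, 804] that contain the digit 7: 470, 471, 472, 473, 474, 475, …, 798, 799.
150 qualify.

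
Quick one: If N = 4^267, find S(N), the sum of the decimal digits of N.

4^267 = 56236422431789954785131731346074773235871213978773957913759444657647969758393598378988008576298635714374011382919011189040103325693678746112606439760814548189184
Sum of its 161 digits: 775.

775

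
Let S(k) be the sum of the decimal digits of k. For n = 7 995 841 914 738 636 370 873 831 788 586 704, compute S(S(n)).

First digit sum: 183.
1+8+3 = 12.

12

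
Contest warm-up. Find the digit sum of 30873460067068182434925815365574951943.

3+0+8+7+3+4+6+0+0+6+7+0+6+8+1+8+2+4+3+4+9+2+5+8+1+5+3+6+5+5+7+4+9+5+1+9+4+3 = 171

171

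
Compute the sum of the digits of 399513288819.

66

3+9+9+5+1+3+2+8+8+8+1+9 = 66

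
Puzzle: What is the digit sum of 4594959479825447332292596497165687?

4+5+9+4+9+5+9+4+7+9+8+2+5+4+4+7+3+3+2+2+9+2+5+9+6+4+9+7+1+6+5+6+8+7 = 189

189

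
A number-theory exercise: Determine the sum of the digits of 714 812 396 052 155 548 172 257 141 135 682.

131

7+1+4+8+1+2+3+9+6+0+5+2+1+5+5+5+4+8+1+7+2+2+5+7+1+4+1+1+3+5+6+8+2 = 131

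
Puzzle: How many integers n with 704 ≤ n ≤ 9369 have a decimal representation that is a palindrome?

The integers in [704, 9369] that have a decimal representation that is a palindrome: 707, 717, 727, 737, 747, 757, …, 9229, 9339.
114 qualify.

114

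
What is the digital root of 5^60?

1

The digital root of n equals n mod 9 (or 9 when 9 | n), so we need 5^60 mod 9.
5^60 ≡ 1 (mod 9), so the digital root is 1.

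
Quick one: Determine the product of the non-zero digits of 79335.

2835

7×9×3×3×5 = 2835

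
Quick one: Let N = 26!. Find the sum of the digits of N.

26! = 403291461126605635584000000
Sum of its 27 digits: 81.

81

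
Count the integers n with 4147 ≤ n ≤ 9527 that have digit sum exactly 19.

407

The integers in [4147, 9527] that have digit sum exactly 19: 4159, 4168, 4177, 4186, 4195, 4249, …, 9514, 9523.
407 qualify.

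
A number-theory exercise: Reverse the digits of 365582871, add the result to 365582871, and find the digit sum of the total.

Reversal of 365582871 is 178285563; 365582871 + 178285563 = 543868434.
Digit sum of 543868434: 5+4+3+8+6+8+4+3+4 = 45.

45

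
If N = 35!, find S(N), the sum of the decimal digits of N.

144

35! = 10333147966386144929666651337523200000000
Sum of its 41 digits: 144.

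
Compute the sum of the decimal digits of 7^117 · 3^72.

621

7^117 · 3^72 = 16951222385444699664095091239757413498563045352784305786977938164754628833646206038764424714981841315431058525371123884761815264823687
Sum of its 134 digits: 621.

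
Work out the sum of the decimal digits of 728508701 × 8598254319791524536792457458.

728508701 × 8598254319791524536792457458 = 6263903085378962131108299889325342058
Sum of its 37 digits: 168.

168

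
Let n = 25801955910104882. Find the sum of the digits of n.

2+5+8+0+1+9+5+5+9+1+0+1+0+4+8+8+2 = 68

68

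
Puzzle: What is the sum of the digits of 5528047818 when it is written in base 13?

5528047818 in base 13 is 6A1384217.
Digit sum: 6+10+1+3+8+4+2+1+7 = 42.

42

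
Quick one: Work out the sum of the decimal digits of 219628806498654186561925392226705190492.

182

2+1+9+6+2+8+8+0+6+4+9+8+6+5+4+1+8+6+5+6+1+9+2+5+3+9+2+2+2+6+7+0+5+1+9+0+4+9+2 = 182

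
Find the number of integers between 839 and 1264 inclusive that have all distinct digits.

200

The integers in [839, 1264] that have all distinct digits: 839, 840, 841, 842, 843, 845, …, 1263, 1264.
200 qualify.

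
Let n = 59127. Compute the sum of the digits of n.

24

5+9+1+2+7 = 24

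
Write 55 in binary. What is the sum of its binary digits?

55 in base 2 is 110111.
Digit sum: 1+1+0+1+1+1 = 5.

5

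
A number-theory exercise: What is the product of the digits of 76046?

7×6×0×4×6 = 0

0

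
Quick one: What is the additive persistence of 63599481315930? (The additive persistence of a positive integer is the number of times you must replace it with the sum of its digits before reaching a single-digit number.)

63599481315930 → 66 → 12 → 3 (3 steps)

3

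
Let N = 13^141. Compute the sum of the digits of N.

658

13^141 = 11641600059418047878364056731247086617348372107489125528753257232570583706132062525065515676173622368340320886665787162830193974023763081345193347378614050813
Sum of its 158 digits: 658.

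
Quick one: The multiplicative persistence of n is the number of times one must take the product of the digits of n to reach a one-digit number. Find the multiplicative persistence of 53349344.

2

53349344 → 77760 → 0 (2 steps)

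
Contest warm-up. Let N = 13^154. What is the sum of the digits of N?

13^154 = 3525950858900620109463105899171222562671850431367637714145205893940785048238247198985678144023374404975902101139574339606106704430679361478807813893727348338103068614151689
Sum of its 172 digits: 751.

751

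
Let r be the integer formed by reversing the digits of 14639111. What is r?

11193641

Reversing 14639111 gives 11193641.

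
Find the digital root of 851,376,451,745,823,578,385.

8+5+1+3+7+6+4+5+1+7+4+5+8+2+3+5+7+8+3+8+5 = 105
1+0+5 = 6

6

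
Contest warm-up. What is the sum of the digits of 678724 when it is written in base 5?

24

678724 in base 5 is 133204344.
Digit sum: 1+3+3+2+0+4+3+4+4 = 24.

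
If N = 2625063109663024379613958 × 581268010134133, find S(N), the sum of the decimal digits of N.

2625063109663024379613958 × 581268010134133 = 1525865210230345541808120383994339028414
Sum of its 40 digits: 151.

151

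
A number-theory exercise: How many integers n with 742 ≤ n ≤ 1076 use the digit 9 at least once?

The integers in [742, 1076] that use the digit 9 at least once: 749, 759, 769, 779, 789, 790, …, 1059, 1069.
141 qualify.

141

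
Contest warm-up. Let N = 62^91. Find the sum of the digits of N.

773

62^91 = 12812791067037801813535861463920023688420459946581806614898443403166022432027604764790982498471291829168081659764797779319897827300448335930702969743852139590975488
Sum of its 164 digits: 773.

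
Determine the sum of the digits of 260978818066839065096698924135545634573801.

205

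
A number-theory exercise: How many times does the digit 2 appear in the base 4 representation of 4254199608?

3

4254199608 in base 4 is 3331210132330320.
The digit 2 appears 3 times.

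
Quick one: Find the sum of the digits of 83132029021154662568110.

76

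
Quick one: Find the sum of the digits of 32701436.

3+2+7+0+1+4+3+6 = 26

26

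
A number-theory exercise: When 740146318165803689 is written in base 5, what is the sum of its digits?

740146318165803689 in base 5 is 22202044424234100421204224.
Digit sum: 2+2+2+0+2+0+4+4+4+2+4+2+3+4+1+0+0+4+2+1+2+0+4+2+2+4 = 57.

57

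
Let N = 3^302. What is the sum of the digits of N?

3^302 = 1232023311527295383921934246438794843698173260628036928243321710705320974597491689344201855401200472494254359965381946385321614594891261971094009
Sum of its 145 digits: 621.

621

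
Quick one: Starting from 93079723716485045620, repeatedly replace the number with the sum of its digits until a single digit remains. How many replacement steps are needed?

3

93079723716485045620 → 88 → 16 → 7 (3 steps)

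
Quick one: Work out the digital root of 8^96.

The digital root of n equals n mod 9 (or 9 when 9 | n), so we need 8^96 mod 9.
8^96 ≡ 1 (mod 9), so the digital root is 1.

1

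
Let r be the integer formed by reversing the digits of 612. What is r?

Reversing 612 gives 216.

216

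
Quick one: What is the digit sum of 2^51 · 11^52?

299

2^51 · 11^52 = 3198522477778488295565593910557173244000542041040319362060785190699008
Sum of its 70 digits: 299.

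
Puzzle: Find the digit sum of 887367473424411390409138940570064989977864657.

226

8+8+7+3+6+7+4+7+3+4+2+4+4+1+1+3+9+0+4+0+9+1+3+8+9+4+0+5+7+0+0+6+4+9+8+9+9+7+7+8+6+4+6+5+7 = 226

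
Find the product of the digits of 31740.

0

3×1×7×4×0 = 0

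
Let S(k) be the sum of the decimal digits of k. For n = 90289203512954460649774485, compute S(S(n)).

First digit sum: 123.
1+2+3 = 6.

6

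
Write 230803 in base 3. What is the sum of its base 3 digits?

230803 in base 3 is 102201121021.
Digit sum: 1+0+2+2+0+1+1+2+1+0+2+1 = 13.

13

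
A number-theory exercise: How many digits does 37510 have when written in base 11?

5

37510 in base 11 is 26200, which has 5 digits.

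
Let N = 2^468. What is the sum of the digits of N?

2^468 = 762145642166990290864647761179972242614403843424065222377723867096038022172794340849684107193235344521442121855812163792833978437326241529856
Sum of its 141 digits: 613.

613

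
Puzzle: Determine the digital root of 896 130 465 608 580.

6

8+9+6+1+3+0+4+6+5+6+0+8+5+8+0 = 69
6+9 = 15
1+5 = 6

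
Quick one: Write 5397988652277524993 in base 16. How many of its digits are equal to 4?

2

5397988652277524993 in base 16 is 4AE9821458976A01.
The digit 4 appears 2 times.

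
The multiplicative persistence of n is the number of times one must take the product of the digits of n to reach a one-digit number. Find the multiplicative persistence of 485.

2

485 → 160 → 0 (2 steps)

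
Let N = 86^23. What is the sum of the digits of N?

155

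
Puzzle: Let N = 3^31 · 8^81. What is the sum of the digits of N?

3^31 · 8^81 = 8730675417727900477996212219155036624527129700257151372248765277030622102536918428286976
Sum of its 88 digits: 378.

378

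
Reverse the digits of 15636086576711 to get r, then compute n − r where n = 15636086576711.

Reverse of 15636086576711 is 11767568063651.
15636086576711 − 11767568063651 = 3868518513060

3868518513060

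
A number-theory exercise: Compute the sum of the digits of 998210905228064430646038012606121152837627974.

9+9+8+2+1+0+9+0+5+2+2+8+0+6+4+4+3+0+6+4+6+0+3+8+0+1+2+6+0+6+1+2+1+1+5+2+8+3+7+6+2+7+9+7+4 = 179

179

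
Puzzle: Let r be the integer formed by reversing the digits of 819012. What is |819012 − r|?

608094

Reverse of 819012 is 210918.
|819012 − 210918| = 608094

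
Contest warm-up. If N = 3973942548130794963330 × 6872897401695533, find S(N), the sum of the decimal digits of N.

177

3973942548130794963330 × 6872897401695533 = 27312499413535466293863703518559804890
Sum of its 38 digits: 177.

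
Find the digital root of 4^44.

The digital root of n equals n mod 9 (or 9 when 9 | n), so we need 4^44 mod 9.
4^44 ≡ 7 (mod 9), so the digital root is 7.

7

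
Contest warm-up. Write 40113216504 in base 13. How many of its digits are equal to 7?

1

40113216504 in base 13 is 3A2367298A.
The digit 7 appears 1 time.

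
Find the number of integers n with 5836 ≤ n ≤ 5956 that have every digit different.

66

The integers in [5836, 5956] that have every digit different: 5836, 5837, 5839, 5840, 5841, 5842, …, 5947, 5948.
66 qualify.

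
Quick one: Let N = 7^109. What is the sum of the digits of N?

358

7^109 = 130522793920129201452831317627696892800124911007740083911503845182115080227444957620552773607
Sum of its 93 digits: 358.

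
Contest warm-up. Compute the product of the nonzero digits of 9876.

9×8×7×6 = 3024

3024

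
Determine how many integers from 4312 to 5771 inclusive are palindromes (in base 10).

14

The integers in [4312, 5771] that are palindromes (in base 10): 4334, 4444, 4554, 4664, 4774, 4884, …, 5555, 5665.
14 qualify.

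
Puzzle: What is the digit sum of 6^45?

162

6^45 = 103945637534048876111514866313854976
Sum of its 36 digits: 162.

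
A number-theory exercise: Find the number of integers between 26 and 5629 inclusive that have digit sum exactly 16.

419

The integers in [26, 5629] that have digit sum exactly 16: 79, 88, 97, 169, 178, 187, …, 5614, 5623.
419 qualify.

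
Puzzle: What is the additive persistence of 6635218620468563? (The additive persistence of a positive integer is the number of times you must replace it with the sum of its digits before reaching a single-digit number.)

2

6635218620468563 → 71 → 8 (2 steps)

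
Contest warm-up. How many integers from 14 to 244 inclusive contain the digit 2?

81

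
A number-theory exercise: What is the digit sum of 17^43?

17^43 = 81152820641272625991922463475488672334362661535406513
Sum of its 53 digits: 224.

224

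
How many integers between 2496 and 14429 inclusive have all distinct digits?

The integers in [2496, 14429] that have all distinct digits: 2496, 2497, 2498, 2501, 2503, 2504, …, 14397, 14398.
4945 qualify.

4945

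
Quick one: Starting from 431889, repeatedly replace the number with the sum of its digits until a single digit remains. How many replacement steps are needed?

431889 → 33 → 6 (2 steps)

2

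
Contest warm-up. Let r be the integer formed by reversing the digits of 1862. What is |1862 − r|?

819

Reverse of 1862 is 2681.
|1862 − 2681| = 819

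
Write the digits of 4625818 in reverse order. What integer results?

Reversing 4625818 gives 8185264.

8185264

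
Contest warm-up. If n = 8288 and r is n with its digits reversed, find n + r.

Reverse of 8288 is 8828.
8288 + 8828 = 17116

17116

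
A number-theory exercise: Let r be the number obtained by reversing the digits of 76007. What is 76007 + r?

Reverse of 76007 is 70067.
76007 + 70067 = 146074

146074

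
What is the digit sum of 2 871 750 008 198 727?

2+8+7+1+7+5+0+0+0+8+1+9+8+7+2+7 = 72

72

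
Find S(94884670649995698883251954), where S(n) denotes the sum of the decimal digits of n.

156

9+4+8+8+4+6+7+0+6+4+9+9+9+5+6+9+8+8+8+3+2+5+1+9+5+4 = 156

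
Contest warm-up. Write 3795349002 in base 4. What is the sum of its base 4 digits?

3795349002 in base 4 is 3202032012320022.
Digit sum: 3+2+0+2+0+3+2+0+1+2+3+2+0+0+2+2 = 24.

24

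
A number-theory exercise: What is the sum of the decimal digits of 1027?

10

1+0+2+7 = 10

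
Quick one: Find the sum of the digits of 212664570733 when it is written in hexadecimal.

212664570733 in base 16 is 3183CBD36D.
Digit sum: 3+1+8+3+12+11+13+3+6+13 = 73.

73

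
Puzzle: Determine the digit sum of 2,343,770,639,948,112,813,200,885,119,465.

2+3+4+3+7+7+0+6+3+9+9+4+8+1+1+2+8+1+3+2+0+0+8+8+5+1+1+9+4+6+5 = 130

130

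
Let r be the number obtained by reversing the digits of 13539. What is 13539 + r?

107070

Reverse of 13539 is 93531.
13539 + 93531 = 107070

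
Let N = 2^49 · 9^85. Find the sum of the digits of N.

450

2^49 · 9^85 = 726244890416087626743598939236128662363430764817485207398065344548300193422655338428246563749888
Sum of its 96 digits: 450.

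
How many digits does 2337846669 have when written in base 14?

2337846669 in base 14 is 1826C0D1B, which has 9 digits.

9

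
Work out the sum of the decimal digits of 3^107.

234

3^107 = 1127130637840908780976740490797413723399509150616187
Sum of its 52 digits: 234.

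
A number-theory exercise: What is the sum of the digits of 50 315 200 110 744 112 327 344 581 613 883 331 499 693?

150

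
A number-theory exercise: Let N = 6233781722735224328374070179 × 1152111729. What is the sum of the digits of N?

6233781722735224328374070179 × 1152111729 = 7182013038789077910165913752695029491
Sum of its 37 digits: 165.

165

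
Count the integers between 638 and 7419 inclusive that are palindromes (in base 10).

The integers in [638, 7419] that are palindromes (in base 10): 646, 656, 666, 676, 686, 696, …, 7227, 7337.
100 qualify.

100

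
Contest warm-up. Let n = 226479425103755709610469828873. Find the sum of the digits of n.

2+2+6+4+7+9+4+2+5+1+0+3+7+5+5+7+0+9+6+1+0+4+6+9+8+2+8+8+7+3 = 140

140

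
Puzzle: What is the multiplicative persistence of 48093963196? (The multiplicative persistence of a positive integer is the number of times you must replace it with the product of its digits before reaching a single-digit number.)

48093963196 → 0 (1 step)

1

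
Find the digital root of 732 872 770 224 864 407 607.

3

7+3+2+8+7+2+7+7+0+2+2+4+8+6+4+4+0+7+6+0+7 = 93
9+3 = 12
1+2 = 3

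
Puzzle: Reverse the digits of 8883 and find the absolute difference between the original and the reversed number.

4995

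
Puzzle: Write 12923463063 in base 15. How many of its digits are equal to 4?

1

12923463063 in base 15 is 509884393.
The digit 4 appears 1 time.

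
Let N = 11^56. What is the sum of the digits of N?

247

11^56 = 20796505671840591460586660430317517562942313712635618374561
Sum of its 59 digits: 247.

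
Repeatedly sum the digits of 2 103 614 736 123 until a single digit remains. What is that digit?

2+1+0+3+6+1+4+7+3+6+1+2+3 = 39
3+9 = 12
1+2 = 3

3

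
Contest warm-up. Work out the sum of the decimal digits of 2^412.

574

2^412 = 10576895500643977583230644928524336637254474927428499508554380724390492659780981533203027367035444557561459392400373732868096
Sum of its 125 digits: 574.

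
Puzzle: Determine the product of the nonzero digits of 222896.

3456

2×2×2×8×9×6 = 3456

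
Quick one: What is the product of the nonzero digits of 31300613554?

3×1×3×6×1×3×5×5×4 = 16200

16200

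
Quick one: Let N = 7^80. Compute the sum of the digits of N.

7^80 = 40536215597144386832065866109016673800875222251012083746192454448001
Sum of its 68 digits: 265.

265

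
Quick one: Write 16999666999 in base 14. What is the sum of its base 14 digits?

68

16999666999 in base 14 is B73A33CC7.
Digit sum: 11+7+3+10+3+3+12+12+7 = 68.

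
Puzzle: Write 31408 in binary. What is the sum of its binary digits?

8

31408 in base 2 is 111101010110000.
Digit sum: 1+1+1+1+0+1+0+1+0+1+1+0+0+0+0 = 8.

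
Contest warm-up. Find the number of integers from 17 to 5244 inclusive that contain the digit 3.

The integers in [17, 5244] that contain the digit 3: 23, 30, 31, 32, 33, 34, …, 5239, 5243.
2134 qualify.

2134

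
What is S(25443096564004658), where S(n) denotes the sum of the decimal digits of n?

71

2+5+4+4+3+0+9+6+5+6+4+0+0+4+6+5+8 = 71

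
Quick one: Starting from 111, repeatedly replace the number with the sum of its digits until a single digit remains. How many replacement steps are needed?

1

111 → 3 (1 step)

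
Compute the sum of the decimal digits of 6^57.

198

6^57 = 226267027688376192080197927193400943822503936
Sum of its 45 digits: 198.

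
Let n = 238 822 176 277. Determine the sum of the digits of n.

55

2+3+8+8+2+2+1+7+6+2+7+7 = 55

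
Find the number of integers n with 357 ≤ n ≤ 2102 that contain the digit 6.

498

The integers in [357, 2102] that contain the digit 6: 360, 361, 362, 363, 364, 365, …, 2086, 2096.
498 qualify.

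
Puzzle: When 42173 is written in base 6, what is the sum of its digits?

18

42173 in base 6 is 523125.
Digit sum: 5+2+3+1+2+5 = 18.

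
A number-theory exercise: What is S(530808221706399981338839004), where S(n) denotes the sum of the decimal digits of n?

5+3+0+8+0+8+2+2+1+7+0+6+3+9+9+9+8+1+3+3+8+8+3+9+0+0+4 = 119

119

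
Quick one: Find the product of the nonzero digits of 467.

4×6×7 = 168

168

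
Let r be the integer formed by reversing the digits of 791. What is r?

Reversing 791 gives 197.

197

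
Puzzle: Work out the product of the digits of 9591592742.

2041200

9×5×9×1×5×9×2×7×4×2 = 2041200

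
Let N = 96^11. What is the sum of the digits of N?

90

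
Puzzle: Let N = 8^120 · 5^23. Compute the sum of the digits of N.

8^120 · 5^23 = 27996809277222552631968028507105553476520568715433119186249863762047398389752011817260968665895088947200000000000000000000000
Sum of its 125 digits: 488.

488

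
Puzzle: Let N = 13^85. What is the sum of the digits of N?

454

13^85 = 48437859827578790528878694155800583071043975170317860027824590673724675547421920960052829364893
Sum of its 95 digits: 454.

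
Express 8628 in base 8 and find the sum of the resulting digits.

18

8628 in base 8 is 20664.
Digit sum: 2+0+6+6+4 = 18.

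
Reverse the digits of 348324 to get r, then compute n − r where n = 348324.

Reverse of 348324 is 423843.
348324 − 423843 = -75519

-75519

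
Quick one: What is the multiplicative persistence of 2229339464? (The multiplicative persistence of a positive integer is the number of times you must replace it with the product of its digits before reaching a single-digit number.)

3

2229339464 → 559872 → 25200 → 0 (3 steps)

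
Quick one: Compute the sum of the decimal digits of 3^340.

738

3^340 = 1664280806589814803858571371708626691451909331385734291010900950997276297957762658553727546535190828834204613885667545045874010453464713005017905547836267732294801
Sum of its 163 digits: 738.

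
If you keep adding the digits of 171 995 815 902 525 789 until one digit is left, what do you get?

3

1+7+1+9+9+5+8+1+5+9+0+2+5+2+5+7+8+9 = 93
9+3 = 12
1+2 = 3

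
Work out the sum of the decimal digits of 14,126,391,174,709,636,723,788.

1+4+1+2+6+3+9+1+1+7+4+7+0+9+6+3+6+7+2+3+7+8+8 = 105

105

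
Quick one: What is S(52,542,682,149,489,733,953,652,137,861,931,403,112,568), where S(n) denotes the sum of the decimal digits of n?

181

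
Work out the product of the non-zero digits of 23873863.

145152

2×3×8×7×3×8×6×3 = 145152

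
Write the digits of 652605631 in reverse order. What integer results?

136506256

Reversing 652605631 gives 136506256.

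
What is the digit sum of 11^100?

439

11^100 = 137806123398222701841183371720896367762643312000384664331464775521549852095523076769401159497458526446001
Sum of its 105 digits: 439.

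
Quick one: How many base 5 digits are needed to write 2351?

5

2351 in base 5 is 33401, which has 5 digits.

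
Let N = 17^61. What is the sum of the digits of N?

17^61 = 1141258970201721810128501051901303399553000691993639838764066592228085041617
Sum of its 76 digits: 296.

296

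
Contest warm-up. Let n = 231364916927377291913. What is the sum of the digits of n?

2+3+1+3+6+4+9+1+6+9+2+7+3+7+7+2+9+1+9+1+3 = 95

95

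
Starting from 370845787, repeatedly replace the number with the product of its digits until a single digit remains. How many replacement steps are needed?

1

370845787 → 0 (1 step)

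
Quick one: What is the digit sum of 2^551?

707

2^551 = 7371020360979572953596786290992712677572111758625860211672277930167234692172165726730716260112614780354430419981960634569864423105321860610471551272329484460252725248
Sum of its 166 digits: 707.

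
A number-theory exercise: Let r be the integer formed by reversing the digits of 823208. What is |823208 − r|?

20880

Reverse of 823208 is 802328.
|823208 − 802328| = 20880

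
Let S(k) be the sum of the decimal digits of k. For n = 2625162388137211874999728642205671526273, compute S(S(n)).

First digit sum: 179.
1+7+9 = 17.

17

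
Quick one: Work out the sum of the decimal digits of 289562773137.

2+8+9+5+6+2+7+7+3+1+3+7 = 60

60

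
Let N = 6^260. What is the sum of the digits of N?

6^260 = 20860518542624647719632046031996186068210079870515695008152548652390503850791658715895208352716806985569094130217630947006747304711409255006924005922257679347711161241727796831660154009958952234622386176
Sum of its 203 digits: 873.

873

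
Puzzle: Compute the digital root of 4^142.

The digital root of n equals n mod 9 (or 9 when 9 | n), so we need 4^142 mod 9.
4^142 ≡ 4 (mod 9), so the digital root is 4.

4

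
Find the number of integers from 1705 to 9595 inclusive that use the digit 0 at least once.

2144

The integers in [1705, 9595] that use the digit 0 at least once: 1705, 1706, 1707, 1708, 1709, 1710, …, 9580, 9590.
2144 qualify.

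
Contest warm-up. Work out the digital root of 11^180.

The digital root of n equals n mod 9 (or 9 when 9 | n), so we need 11^180 mod 9.
11^180 ≡ 1 (mod 9), so the digital root is 1.

1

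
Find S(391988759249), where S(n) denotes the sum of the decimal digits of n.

74

3+9+1+9+8+8+7+5+9+2+4+9 = 74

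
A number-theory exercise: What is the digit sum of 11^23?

95

11^23 = 895430243255237372246531
Sum of its 24 digits: 95.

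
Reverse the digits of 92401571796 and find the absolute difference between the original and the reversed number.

22684061367

Reverse of 92401571796 is 69717510429.
|92401571796 − 69717510429| = 22684061367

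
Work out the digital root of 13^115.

4

The digital root of n equals n mod 9 (or 9 when 9 | n), so we need 13^115 mod 9.
13^115 ≡ 4 (mod 9), so the digital root is 4.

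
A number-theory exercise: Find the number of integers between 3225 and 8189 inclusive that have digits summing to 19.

374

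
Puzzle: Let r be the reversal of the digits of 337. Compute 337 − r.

Reverse of 337 is 733.
337 − 733 = -396

-396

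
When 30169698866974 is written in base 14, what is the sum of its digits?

30169698866974 in base 14 is 764315036B82.
Digit sum: 7+6+4+3+1+5+0+3+6+11+8+2 = 56.

56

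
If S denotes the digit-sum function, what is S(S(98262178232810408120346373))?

1

First digit sum: 100.
1+0+0 = 1.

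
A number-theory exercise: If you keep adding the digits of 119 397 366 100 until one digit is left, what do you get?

1

1+1+9+3+9+7+3+6+6+1+0+0 = 46
4+6 = 10
1+0 = 1
(Equivalently, 119 397 366 100 mod 9 = 1.)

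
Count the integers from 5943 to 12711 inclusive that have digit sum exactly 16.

405

The integers in [5943, 12711] that have digit sum exactly 16: 6019, 6028, 6037, 6046, 6055, 6064, …, 12670, 12706.
405 qualify.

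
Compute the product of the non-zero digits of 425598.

4×2×5×5×9×8 = 14400

14400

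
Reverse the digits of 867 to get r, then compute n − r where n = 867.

Reverse of 867 is 768.
867 − 768 = 99

99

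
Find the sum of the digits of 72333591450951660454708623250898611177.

163

7+2+3+3+3+5+9+1+4+5+0+9+5+1+6+6+0+4+5+4+7+0+8+6+2+3+2+5+0+8+9+8+6+1+1+1+7+7 = 163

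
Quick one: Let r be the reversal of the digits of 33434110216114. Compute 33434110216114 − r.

Reverse of 33434110216114 is 41161201143433.
33434110216114 − 41161201143433 = -7727090927319

-7727090927319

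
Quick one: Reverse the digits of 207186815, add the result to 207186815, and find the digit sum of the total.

Reversal of 207186815 is 518681702; 207186815 + 518681702 = 725868517.
Digit sum of 725868517: 7+2+5+8+6+8+5+1+7 = 49.

49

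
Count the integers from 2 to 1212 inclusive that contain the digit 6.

The integers in [2, 1212] that contain the digit 6: 6, 16, 26, 36, 46, 56, …, 1196, 1206.
310 qualify.

310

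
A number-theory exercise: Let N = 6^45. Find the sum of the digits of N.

6^45 = 103945637534048876111514866313854976
Sum of its 36 digits: 162.

162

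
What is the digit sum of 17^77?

422

17^77 = 55535021728811962093921354579813622199526680265090330124204054760625907979684186739116950573777
Sum of its 95 digits: 422.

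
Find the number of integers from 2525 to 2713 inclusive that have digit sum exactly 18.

The integers in [2525, 2713] that have digit sum exactly 18: 2529, 2538, 2547, 2556, 2565, 2574, …, 2691, 2709.
18 qualify.

18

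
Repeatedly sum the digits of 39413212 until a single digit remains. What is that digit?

3+9+4+1+3+2+1+2 = 25
2+5 = 7

7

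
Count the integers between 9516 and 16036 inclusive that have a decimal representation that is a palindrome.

The integers in [9516, 16036] that have a decimal representation that is a palindrome: 9559, 9669, 9779, 9889, 9999, 10001, …, 15851, 15951.
65 qualify.

65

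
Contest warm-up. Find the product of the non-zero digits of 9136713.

3402

9×1×3×6×7×1×3 = 3402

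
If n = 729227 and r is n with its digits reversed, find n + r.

1452154

Reverse of 729227 is 722927.
729227 + 722927 = 1452154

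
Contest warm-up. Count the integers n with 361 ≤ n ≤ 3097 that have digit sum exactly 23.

The integers in [361, 3097] that have digit sum exactly 23: 599, 689, 698, 779, 788, 797, …, 2984, 2993.
64 qualify.

64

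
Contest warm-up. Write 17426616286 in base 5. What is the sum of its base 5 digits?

26

17426616286 in base 5 is 241142203210121.
Digit sum: 2+4+1+1+4+2+2+0+3+2+1+0+1+2+1 = 26.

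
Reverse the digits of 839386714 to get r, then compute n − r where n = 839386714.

421702776

Reverse of 839386714 is 417683938.
839386714 − 417683938 = 421702776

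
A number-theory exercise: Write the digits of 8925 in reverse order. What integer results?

5298

Reversing 8925 gives 5298.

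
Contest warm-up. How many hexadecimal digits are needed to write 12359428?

12359428 in base 16 is BC9704, which has 6 digits.

6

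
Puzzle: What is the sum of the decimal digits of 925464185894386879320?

9+2+5+4+6+4+1+8+5+8+9+4+3+8+6+8+7+9+3+2+0 = 111

111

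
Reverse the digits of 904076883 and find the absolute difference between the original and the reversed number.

515406474

Reverse of 904076883 is 388670409.
|904076883 − 388670409| = 515406474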